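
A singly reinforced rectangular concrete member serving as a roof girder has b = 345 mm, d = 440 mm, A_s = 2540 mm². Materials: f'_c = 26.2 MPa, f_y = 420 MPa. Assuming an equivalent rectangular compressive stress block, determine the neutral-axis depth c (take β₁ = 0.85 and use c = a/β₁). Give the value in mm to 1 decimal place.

c ≈ 163.4 mm

T = A_s f_y = 2540 × 420 = 1066800 N = 1066.8 kN.
Setting C = 0.85 f'_c a b equal to T: a = 1066800/(0.85 × 26.2 × 345) = 138.849 mm.
With β₁ = 0.85, c = a/β₁ = 138.849/0.85 = 163.4 mm.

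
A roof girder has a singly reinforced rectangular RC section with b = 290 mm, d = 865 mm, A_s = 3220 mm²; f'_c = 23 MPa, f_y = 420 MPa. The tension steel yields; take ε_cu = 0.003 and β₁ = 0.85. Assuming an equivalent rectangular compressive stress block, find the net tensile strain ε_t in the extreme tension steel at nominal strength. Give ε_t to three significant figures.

ε_t ≈ 0.00625

a = A_s f_y/(0.85 f'_c b) = 238.54 mm.
β₁ = 0.85, so c = a/β₁ = 238.54/0.85 = 280.64 mm.
From the linear strain diagram with ε_cu = 0.003: ε_t = 0.003 (d − c)/c = 0.003 × (865 − 280.64)/280.64 = 0.00625.
Since ε_t ≥ 0.005, the section is tension-controlled.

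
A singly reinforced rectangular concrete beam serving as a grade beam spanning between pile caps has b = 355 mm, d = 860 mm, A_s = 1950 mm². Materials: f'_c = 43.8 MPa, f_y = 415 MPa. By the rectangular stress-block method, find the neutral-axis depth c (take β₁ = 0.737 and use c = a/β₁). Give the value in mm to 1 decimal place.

T = A_s f_y = 1950 × 415 = 809250 N = 809.25 kN.
Setting C = 0.85 f'_c a b equal to T: a = 809250/(0.85 × 43.8 × 355) = 61.230 mm.
With β₁ = 0.737, c = a/β₁ = 61.230/0.737 = 83.1 mm.

c ≈ 83.1 mm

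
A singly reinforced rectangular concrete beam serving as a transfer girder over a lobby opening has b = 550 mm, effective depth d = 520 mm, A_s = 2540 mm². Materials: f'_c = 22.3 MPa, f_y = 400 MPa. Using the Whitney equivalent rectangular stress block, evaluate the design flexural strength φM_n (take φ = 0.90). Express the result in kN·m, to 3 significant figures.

φM_n ≈ 431 kN·m

T = A_s f_y = 2540 × 400 = 1016000 N = 1016 kN.
From C = T: a = T/(0.85 f'_c b) = 1016000/(0.85 × 22.3 × 550) = 97.46 mm.
M_n = T(d − a/2) = 1016 kN × (520 − 48.73) mm = 478.81 kN·m.
φM_n = 0.90 × 478.81 = 430.93 kN·m.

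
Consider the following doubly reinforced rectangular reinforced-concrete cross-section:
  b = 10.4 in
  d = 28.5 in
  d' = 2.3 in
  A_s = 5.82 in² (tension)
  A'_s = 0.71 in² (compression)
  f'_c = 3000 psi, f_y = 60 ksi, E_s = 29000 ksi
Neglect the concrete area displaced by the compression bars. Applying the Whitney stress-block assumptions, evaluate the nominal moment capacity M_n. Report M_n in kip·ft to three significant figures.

Assume both steels yield.
a = (A_s − A'_s) f_y/(0.85 f'_c b) = (5.82 − 0.71) × 60/(0.85 × 3 × 10.4) = 11.561 in.
c = a/β₁ = 11.561/0.85 = 13.601 in; ε'_s = 0.003(c − d')/c = 0.0025 ≥ ε_y = 0.0021, so the compression steel yields.
M_n = (A_s − A'_s) f_y (d − a/2) + A'_s f_y (d − d') = 306.6 × (28.5 − 5.7805) + 42.6 × (28.5 − 2.3) = 6965.8 + 1116.1 = 8081.9 kip·in = 8081.9/12 = 673.49 kip·ft.

M_n ≈ 673 kip·ft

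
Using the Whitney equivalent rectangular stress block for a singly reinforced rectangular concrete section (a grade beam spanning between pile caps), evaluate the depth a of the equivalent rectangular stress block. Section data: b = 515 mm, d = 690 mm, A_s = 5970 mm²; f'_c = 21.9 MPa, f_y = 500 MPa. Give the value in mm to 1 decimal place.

a ≈ 311.4 mm

T = A_s f_y = 5970 × 500 = 2985000 N = 2985 kN.
Setting C = 0.85 f'_c a b equal to T: a = 2985000/(0.85 × 21.9 × 515) = 311.4 mm.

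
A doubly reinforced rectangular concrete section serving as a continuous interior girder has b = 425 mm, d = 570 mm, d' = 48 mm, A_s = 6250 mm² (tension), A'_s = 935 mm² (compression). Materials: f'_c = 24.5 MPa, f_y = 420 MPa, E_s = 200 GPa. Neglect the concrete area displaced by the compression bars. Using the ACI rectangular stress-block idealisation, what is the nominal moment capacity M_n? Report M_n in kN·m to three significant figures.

M_n ≈ 1200 kN·m

Assume both tension and compression steel yield.
Net tension couple steel: A_s − A'_s = 5315 mm².
a = (A_s − A'_s) f_y / (0.85 f'_c b) = 2232300/(0.85 × 24.5 × 425) = 252.22 mm.
c = a/β₁ = 252.22/0.85 = 296.73 mm; ε'_s = 0.003(c − d')/c = 0.0025 ≥ f_y/E_s = 0.0021, so compression steel does yield.
M_n = (A_s − A'_s) f_y (d − a/2) + A'_s f_y (d − d') = [2232300 × (570 − 126.11) + 392700 × (570 − 48)] × 10⁻⁶ = 990.90 + 204.99 = 1195.89 kN·m.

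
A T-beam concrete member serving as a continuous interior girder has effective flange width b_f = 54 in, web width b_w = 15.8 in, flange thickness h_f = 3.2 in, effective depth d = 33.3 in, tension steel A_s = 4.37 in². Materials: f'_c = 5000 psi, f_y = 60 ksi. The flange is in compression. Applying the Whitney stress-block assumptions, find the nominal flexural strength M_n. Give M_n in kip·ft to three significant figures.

M_n ≈ 715 kip·ft

Tension: T = A_s f_y = 4.37 × 60 = 262.2 kips.
Try a within the flange: a = T/(0.85 f'_c b_f) = 262.2/(0.85 × 5 × 54) = 1.142 in.
Since a = 1.142 ≤ h_f = 3.2 in, the stress block lies entirely in the flange; analyse as a rectangular beam of width b_f.
M_n = T(d − a/2) = 262.2 × (33.3 − 0.571) = 8581.5 kip·in.
M_n = 8581.5/12 = 715.13 kip·ft.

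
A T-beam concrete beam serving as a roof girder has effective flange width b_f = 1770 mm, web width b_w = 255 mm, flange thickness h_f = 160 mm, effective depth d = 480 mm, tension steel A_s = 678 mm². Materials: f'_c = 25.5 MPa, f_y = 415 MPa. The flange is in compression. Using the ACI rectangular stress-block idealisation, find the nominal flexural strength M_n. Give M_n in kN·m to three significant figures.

Tension: T = A_s f_y = 678 × 415 = 281370 N.
Try a within the flange: a = T/(0.85 f'_c b_f) = 281370/(0.85 × 25.5 × 1770) = 7.33 mm.
Since a = 7.33 ≤ h_f = 160 mm, the stress block lies entirely in the flange; analyse as a rectangular beam of width b_f.
M_n = T(d − a/2) = 281370 × (480 − 3.665) = 134.03 × 10⁶ N·mm.
M_n = 134.03 kN·m.

M_n ≈ 134 kN·m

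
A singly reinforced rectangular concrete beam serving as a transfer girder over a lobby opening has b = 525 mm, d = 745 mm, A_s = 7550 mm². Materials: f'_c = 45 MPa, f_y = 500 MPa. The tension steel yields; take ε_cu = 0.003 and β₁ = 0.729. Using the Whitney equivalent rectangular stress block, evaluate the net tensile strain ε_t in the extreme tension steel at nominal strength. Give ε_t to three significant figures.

a = A_s f_y/(0.85 f'_c b) = 187.99 mm.
β₁ = 0.729, so c = a/β₁ = 187.99/0.729 = 257.87 mm.
From the linear strain diagram with ε_cu = 0.003: ε_t = 0.003 (d − c)/c = 0.003 × (745 − 257.87)/257.87 = 0.00567.
Since ε_t ≥ 0.005, the section is tension-controlled.

ε_t ≈ 0.00567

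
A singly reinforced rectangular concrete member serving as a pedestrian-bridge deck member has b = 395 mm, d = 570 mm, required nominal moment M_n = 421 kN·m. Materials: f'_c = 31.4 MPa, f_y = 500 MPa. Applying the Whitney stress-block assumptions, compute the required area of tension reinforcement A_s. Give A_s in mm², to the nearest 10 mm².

A_s ≈ 1580 mm²

With M_n = 0.85 f'_c a b (d − a/2), solve the quadratic for a:
a = d − √(d² − 2M_n/(0.85 f'_c b)) = 570 − √(570² − 2 × 421×10⁶/(0.85 × 31.4 × 395)) = 74.99 mm.
A_s = 0.85 f'_c a b / f_y = 0.85 × 31.4 × 74.99 × 395 / 500 = 1581.2 mm².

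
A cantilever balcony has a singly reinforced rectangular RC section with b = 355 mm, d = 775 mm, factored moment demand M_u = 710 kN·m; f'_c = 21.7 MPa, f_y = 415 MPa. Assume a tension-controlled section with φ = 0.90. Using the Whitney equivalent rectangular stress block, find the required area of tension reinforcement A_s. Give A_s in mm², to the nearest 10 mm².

M_n = M_u/φ = 710/0.90 = 788.889 kN·m.
With M_n = 0.85 f'_c a b (d − a/2), solve the quadratic for a:
a = d − √(d² − 2M_n/(0.85 f'_c b)) = 775 − √(775² − 2 × 788.889×10⁶/(0.85 × 21.7 × 355)) = 175.28 mm.
A_s = 0.85 f'_c a b / f_y = 0.85 × 21.7 × 175.28 × 355 / 415 = 2765.6 mm².

A_s ≈ 2770 mm²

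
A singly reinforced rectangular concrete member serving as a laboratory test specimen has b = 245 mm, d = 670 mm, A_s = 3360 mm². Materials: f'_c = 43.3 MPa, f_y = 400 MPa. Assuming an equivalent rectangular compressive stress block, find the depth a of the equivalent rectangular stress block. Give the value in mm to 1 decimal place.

a ≈ 149.0 mm

T = A_s f_y = 3360 × 400 = 1344000 N = 1344 kN.
Setting C = 0.85 f'_c a b equal to T: a = 1344000/(0.85 × 43.3 × 245) = 149.0 mm.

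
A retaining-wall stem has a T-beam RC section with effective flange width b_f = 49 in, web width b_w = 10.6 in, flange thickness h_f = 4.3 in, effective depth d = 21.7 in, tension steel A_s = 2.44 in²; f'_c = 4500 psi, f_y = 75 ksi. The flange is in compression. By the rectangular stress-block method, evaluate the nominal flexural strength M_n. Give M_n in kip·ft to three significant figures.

Tension: T = A_s f_y = 2.44 × 75 = 183 kips.
Try a within the flange: a = T/(0.85 f'_c b_f) = 183/(0.85 × 4.5 × 49) = 0.976 in.
Since a = 0.976 ≤ h_f = 4.3 in, the stress block lies entirely in the flange; analyse as a rectangular beam of width b_f.
M_n = T(d − a/2) = 183 × (21.7 − 0.488) = 3881.8 kip·in.
M_n = 3881.8/12 = 323.48 kip·ft.

M_n ≈ 323 kip·ft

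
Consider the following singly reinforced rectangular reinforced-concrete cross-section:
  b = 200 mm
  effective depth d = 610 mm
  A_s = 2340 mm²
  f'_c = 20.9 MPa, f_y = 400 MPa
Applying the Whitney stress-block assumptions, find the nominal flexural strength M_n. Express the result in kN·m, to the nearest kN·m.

M_n ≈ 448 kN·m

T = A_s f_y = 2340 × 400 = 936000 N = 936 kN.
From C = T: a = T/(0.85 f'_c b) = 936000/(0.85 × 20.9 × 200) = 263.44 mm.
M_n = T(d − a/2) = 936 kN × (610 − 131.72) mm = 447.67 kN·m.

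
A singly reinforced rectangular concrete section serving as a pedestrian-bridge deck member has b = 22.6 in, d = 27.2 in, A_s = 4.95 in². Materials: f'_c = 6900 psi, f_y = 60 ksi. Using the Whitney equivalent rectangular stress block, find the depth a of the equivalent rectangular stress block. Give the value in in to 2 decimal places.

T = A_s f_y = 4.95 × 60 = 297 kips.
a = T/(0.85 f'_c b) = 297/(0.85 × 6.9 × 22.6) = 2.24 in.

a ≈ 2.24 in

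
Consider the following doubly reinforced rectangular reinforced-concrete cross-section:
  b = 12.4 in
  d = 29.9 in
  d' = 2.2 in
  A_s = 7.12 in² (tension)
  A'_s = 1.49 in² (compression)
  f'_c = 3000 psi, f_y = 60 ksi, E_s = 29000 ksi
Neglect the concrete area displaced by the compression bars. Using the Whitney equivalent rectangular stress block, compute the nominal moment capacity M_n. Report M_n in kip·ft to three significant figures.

Assume both steels yield.
a = (A_s − A'_s) f_y/(0.85 f'_c b) = (7.12 − 1.49) × 60/(0.85 × 3 × 12.4) = 10.683 in.
c = a/β₁ = 10.683/0.85 = 12.568 in; ε'_s = 0.003(c − d')/c = 0.0025 ≥ ε_y = 0.0021, so the compression steel yields.
M_n = (A_s − A'_s) f_y (d − a/2) + A'_s f_y (d − d') = 337.8 × (29.9 − 5.3415) + 89.4 × (29.9 − 2.2) = 8295.9 + 2476.4 = 10772.3 kip·in = 10772.3/12 = 897.69 kip·ft.

M_n ≈ 898 kip·ft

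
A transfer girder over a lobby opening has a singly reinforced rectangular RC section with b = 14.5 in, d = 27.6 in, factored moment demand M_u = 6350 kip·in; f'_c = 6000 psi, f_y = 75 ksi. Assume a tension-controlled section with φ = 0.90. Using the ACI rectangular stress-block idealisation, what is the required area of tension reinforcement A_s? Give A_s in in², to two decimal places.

M_n = M_u/φ = 6350/0.90 = 7055.56 kip·in.
From M_n = 0.85 f'_c a b (d − a/2):
a = d − √(d² − 2M_n/(0.85 f'_c b)) = 27.6 − √(27.6² − 2 × 7055.56/(0.85 × 6 × 14.5)) = 3.706 in.
A_s = 0.85 f'_c a b / f_y = 0.85 × 6 × 3.706 × 14.5 / 75 = 3.654 in².

A_s ≈ 3.65 in²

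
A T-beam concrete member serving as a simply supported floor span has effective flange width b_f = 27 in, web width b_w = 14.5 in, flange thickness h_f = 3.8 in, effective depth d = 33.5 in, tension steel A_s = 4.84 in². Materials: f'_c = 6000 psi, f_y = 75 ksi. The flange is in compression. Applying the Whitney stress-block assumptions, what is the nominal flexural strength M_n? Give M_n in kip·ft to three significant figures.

M_n ≈ 974 kip·ft

Tension: T = A_s f_y = 4.84 × 75 = 363 kips.
Try a within the flange: a = T/(0.85 f'_c b_f) = 363/(0.85 × 6 × 27) = 2.636 in.
Since a = 2.636 ≤ h_f = 3.8 in, the stress block lies entirely in the flange; analyse as a rectangular beam of width b_f.
M_n = T(d − a/2) = 363 × (33.5 − 1.318) = 11682.1 kip·in.
M_n = 11682.1/12 = 973.51 kip·ft.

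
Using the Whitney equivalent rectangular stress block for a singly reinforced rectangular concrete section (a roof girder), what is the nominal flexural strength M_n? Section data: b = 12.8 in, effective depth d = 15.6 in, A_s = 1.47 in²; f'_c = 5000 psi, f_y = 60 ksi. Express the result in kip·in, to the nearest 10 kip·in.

T = A_s f_y = 1.47 × 60 = 88.2 kips.
a = T/(0.85 f'_c b) = 88.2/(0.85 × 5 × 12.8) = 1.621 in.
M_n = T(d − a/2) = 88.2 × (15.6 − 0.8105) = 1304.4 kip·in.

M_n ≈ 1300 kip·in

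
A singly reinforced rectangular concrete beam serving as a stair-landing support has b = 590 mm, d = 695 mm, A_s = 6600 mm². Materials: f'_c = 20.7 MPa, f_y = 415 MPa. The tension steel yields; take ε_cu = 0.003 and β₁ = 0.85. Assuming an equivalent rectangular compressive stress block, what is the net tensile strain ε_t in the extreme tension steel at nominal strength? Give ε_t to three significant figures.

a = A_s f_y/(0.85 f'_c b) = 263.85 mm.
β₁ = 0.85, so c = a/β₁ = 263.85/0.85 = 310.41 mm.
From the linear strain diagram with ε_cu = 0.003: ε_t = 0.003 (d − c)/c = 0.003 × (695 − 310.41)/310.41 = 0.00372.
ε_t < 0.004 — the section is over-reinforced for flexure under ACI limits.

ε_t ≈ 0.00372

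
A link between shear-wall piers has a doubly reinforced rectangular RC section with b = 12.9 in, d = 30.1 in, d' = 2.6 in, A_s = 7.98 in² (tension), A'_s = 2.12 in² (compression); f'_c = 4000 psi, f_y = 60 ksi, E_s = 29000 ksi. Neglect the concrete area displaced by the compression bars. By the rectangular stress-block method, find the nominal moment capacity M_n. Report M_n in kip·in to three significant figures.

M_n ≈ 12700 kip·in

Assume both steels yield.
a = (A_s − A'_s) f_y/(0.85 f'_c b) = (7.98 − 2.12) × 60/(0.85 × 4 × 12.9) = 8.016 in.
c = a/β₁ = 8.016/0.85 = 9.431 in; ε'_s = 0.003(c − d')/c = 0.0022 ≥ ε_y = 0.0021, so the compression steel yields.
M_n = (A_s − A'_s) f_y (d − a/2) + A'_s f_y (d − d') = 351.6 × (30.1 − 4.008) + 127.2 × (30.1 − 2.6) = 9173.9 + 3498.0 = 12671.9 kip·in.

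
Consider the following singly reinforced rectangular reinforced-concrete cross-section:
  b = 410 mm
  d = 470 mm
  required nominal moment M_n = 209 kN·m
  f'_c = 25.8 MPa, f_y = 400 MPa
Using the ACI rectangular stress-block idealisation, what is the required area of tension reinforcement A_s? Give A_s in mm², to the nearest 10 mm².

With M_n = 0.85 f'_c a b (d − a/2), solve the quadratic for a:
a = d − √(d² − 2M_n/(0.85 f'_c b)) = 470 − √(470² − 2 × 209×10⁶/(0.85 × 25.8 × 410)) = 52.38 mm.
A_s = 0.85 f'_c a b / f_y = 0.85 × 25.8 × 52.38 × 410 / 400 = 1177.4 mm².

A_s ≈ 1180 mm²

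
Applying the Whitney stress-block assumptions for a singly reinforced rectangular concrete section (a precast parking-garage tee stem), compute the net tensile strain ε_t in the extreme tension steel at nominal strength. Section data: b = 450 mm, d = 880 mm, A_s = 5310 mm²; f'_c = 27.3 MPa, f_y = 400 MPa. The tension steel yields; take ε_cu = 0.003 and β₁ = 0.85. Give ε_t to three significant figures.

ε_t ≈ 0.00803

a = A_s f_y/(0.85 f'_c b) = 203.40 mm.
β₁ = 0.85, so c = a/β₁ = 203.40/0.85 = 239.29 mm.
From the linear strain diagram with ε_cu = 0.003: ε_t = 0.003 (d − c)/c = 0.003 × (880 − 239.29)/239.29 = 0.00803.
Since ε_t ≥ 0.005, the section is tension-controlled.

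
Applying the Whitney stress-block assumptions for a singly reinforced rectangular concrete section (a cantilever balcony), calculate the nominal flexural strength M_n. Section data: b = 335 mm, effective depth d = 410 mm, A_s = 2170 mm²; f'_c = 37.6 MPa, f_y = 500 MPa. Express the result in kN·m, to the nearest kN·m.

M_n ≈ 390 kN·m

T = A_s f_y = 2170 × 500 = 1085000 N = 1085 kN.
From C = T: a = T/(0.85 f'_c b) = 1085000/(0.85 × 37.6 × 335) = 101.34 mm.
M_n = T(d − a/2) = 1085 kN × (410 − 50.67) mm = 389.87 kN·m.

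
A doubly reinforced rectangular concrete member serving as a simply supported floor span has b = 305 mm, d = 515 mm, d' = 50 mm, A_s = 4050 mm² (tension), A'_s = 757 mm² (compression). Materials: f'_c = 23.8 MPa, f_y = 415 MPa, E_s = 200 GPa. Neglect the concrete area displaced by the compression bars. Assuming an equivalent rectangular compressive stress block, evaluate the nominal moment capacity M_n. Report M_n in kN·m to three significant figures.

M_n ≈ 699 kN·m

Assume both tension and compression steel yield.
Net tension couple steel: A_s − A'_s = 3293 mm².
a = (A_s − A'_s) f_y / (0.85 f'_c b) = 1366595/(0.85 × 23.8 × 305) = 221.48 mm.
c = a/β₁ = 221.48/0.85 = 260.56 mm; ε'_s = 0.003(c − d')/c = 0.0024 ≥ f_y/E_s = 0.0021, so compression steel does yield.
M_n = (A_s − A'_s) f_y (d − a/2) + A'_s f_y (d − d') = [1366595 × (515 − 110.74) + 314155 × (515 − 50)] × 10⁻⁶ = 552.46 + 146.08 = 698.54 kN·m.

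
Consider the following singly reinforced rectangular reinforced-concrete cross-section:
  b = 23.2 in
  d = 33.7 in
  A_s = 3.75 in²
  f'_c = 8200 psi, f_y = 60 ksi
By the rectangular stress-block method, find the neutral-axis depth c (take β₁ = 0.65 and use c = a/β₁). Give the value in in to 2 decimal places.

c ≈ 2.14 in

T = A_s f_y = 3.75 × 60 = 225 kips.
a = T/(0.85 f'_c b) = 225/(0.85 × 8.2 × 23.2) = 1.3914 in.
With β₁ = 0.65, c = a/β₁ = 1.3914/0.65 = 2.14 in.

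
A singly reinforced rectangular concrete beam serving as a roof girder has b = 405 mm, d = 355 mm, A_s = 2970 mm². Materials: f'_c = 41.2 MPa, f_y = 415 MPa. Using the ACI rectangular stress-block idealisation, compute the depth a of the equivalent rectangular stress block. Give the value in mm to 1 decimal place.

a ≈ 86.9 mm

T = A_s f_y = 2970 × 415 = 1232550 N = 1232.55 kN.
Setting C = 0.85 f'_c a b equal to T: a = 1232550/(0.85 × 41.2 × 405) = 86.9 mm.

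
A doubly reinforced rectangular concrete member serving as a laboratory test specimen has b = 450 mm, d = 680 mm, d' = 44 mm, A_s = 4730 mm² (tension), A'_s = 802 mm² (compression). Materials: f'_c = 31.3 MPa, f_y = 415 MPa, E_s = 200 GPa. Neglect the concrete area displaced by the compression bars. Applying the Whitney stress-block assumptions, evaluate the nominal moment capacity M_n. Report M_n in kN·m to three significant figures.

M_n ≈ 1210 kN·m

Assume both tension and compression steel yield.
Net tension couple steel: A_s − A'_s = 3928 mm².
a = (A_s − A'_s) f_y / (0.85 f'_c b) = 1630120/(0.85 × 31.3 × 450) = 136.16 mm.
c = a/β₁ = 136.16/0.826 = 164.84 mm; ε'_s = 0.003(c − d')/c = 0.0022 ≥ f_y/E_s = 0.0021, so compression steel does yield.
M_n = (A_s − A'_s) f_y (d − a/2) + A'_s f_y (d − d') = [1630120 × (680 − 68.08) + 332830 × (680 − 44)] × 10⁻⁶ = 997.50 + 211.68 = 1209.18 kN·m.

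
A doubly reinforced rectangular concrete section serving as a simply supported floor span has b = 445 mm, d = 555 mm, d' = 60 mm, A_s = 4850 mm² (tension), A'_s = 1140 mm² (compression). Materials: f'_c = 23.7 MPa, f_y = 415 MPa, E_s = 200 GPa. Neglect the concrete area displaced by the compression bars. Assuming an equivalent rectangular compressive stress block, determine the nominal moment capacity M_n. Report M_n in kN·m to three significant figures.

M_n ≈ 956 kN·m

Assume both tension and compression steel yield.
Net tension couple steel: A_s − A'_s = 3710 mm².
a = (A_s − A'_s) f_y / (0.85 f'_c b) = 1539650/(0.85 × 23.7 × 445) = 171.75 mm.
c = a/β₁ = 171.75/0.85 = 202.06 mm; ε'_s = 0.003(c − d')/c = 0.0021 ≥ f_y/E_s = 0.0021, so compression steel does yield.
M_n = (A_s − A'_s) f_y (d − a/2) + A'_s f_y (d − d') = [1539650 × (555 − 85.875) + 473100 × (555 − 60)] × 10⁻⁶ = 722.29 + 234.18 = 956.47 kN·m.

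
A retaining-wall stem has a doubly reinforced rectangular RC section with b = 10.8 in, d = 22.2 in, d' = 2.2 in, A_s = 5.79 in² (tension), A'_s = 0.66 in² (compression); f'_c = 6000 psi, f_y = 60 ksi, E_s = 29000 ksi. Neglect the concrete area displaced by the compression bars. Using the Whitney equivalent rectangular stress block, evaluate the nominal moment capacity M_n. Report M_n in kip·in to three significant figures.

Assume both steels yield.
a = (A_s − A'_s) f_y/(0.85 f'_c b) = (5.79 − 0.66) × 60/(0.85 × 6 × 10.8) = 5.588 in.
c = a/β₁ = 5.588/0.75 = 7.451 in; ε'_s = 0.003(c − d')/c = 0.0021 ≥ ε_y = 0.0021, so the compression steel yields.
M_n = (A_s − A'_s) f_y (d − a/2) + A'_s f_y (d − d') = 307.8 × (22.2 − 2.794) + 39.6 × (22.2 − 2.2) = 5973.2 + 792.0 = 6765.2 kip·in.

M_n ≈ 6770 kip·in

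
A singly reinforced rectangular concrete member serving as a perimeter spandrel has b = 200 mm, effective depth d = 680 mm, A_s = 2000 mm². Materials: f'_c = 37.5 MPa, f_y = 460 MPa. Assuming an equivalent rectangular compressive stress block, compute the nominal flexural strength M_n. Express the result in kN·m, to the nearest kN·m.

M_n ≈ 559 kN·m

T = A_s f_y = 2000 × 460 = 920000 N = 920 kN.
From C = T: a = T/(0.85 f'_c b) = 920000/(0.85 × 37.5 × 200) = 144.31 mm.
M_n = T(d − a/2) = 920 kN × (680 − 72.155) mm = 559.22 kN·m.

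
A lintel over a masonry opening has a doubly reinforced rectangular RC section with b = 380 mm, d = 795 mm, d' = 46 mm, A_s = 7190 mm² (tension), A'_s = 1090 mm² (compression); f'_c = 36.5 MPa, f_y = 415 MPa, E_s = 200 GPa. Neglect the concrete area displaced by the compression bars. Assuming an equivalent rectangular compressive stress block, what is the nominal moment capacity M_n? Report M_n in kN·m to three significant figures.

M_n ≈ 2080 kN·m

Assume both tension and compression steel yield.
Net tension couple steel: A_s − A'_s = 6100 mm².
a = (A_s − A'_s) f_y / (0.85 f'_c b) = 2531500/(0.85 × 36.5 × 380) = 214.72 mm.
c = a/β₁ = 214.72/0.789 = 272.14 mm; ε'_s = 0.003(c − d')/c = 0.0025 ≥ f_y/E_s = 0.0021, so compression steel does yield.
M_n = (A_s − A'_s) f_y (d − a/2) + A'_s f_y (d − d') = [2531500 × (795 − 107.36) + 452350 × (795 − 46)] × 10⁻⁶ = 1740.76 + 338.81 = 2079.57 kN·m.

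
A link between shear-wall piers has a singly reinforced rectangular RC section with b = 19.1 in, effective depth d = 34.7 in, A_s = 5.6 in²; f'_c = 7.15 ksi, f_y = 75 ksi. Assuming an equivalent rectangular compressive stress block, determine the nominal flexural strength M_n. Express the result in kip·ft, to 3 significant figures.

M_n ≈ 1150 kip·ft

T = A_s f_y = 5.6 × 75 = 420 kips.
a = T/(0.85 f'_c b) = 420/(0.85 × 7.15 × 19.1) = 3.618 in.
M_n = T(d − a/2) = 420 × (34.7 − 1.809) = 13814.2 kip·in = 13814.2/12 = 1151.18 kip·ft.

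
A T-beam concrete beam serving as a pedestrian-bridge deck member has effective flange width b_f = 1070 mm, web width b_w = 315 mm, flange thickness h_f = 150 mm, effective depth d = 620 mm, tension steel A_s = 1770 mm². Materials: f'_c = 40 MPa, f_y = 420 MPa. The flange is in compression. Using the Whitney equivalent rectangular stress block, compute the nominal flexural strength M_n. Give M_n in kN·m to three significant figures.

Tension: T = A_s f_y = 1770 × 420 = 743400 N.
Try a within the flange: a = T/(0.85 f'_c b_f) = 743400/(0.85 × 40 × 1070) = 20.43 mm.
Since a = 20.43 ≤ h_f = 150 mm, the stress block lies entirely in the flange; analyse as a rectangular beam of width b_f.
M_n = T(d − a/2) = 743400 × (620 − 10.215) = 453.31 × 10⁶ N·mm.
M_n = 453.31 kN·m.

M_n ≈ 453 kN·m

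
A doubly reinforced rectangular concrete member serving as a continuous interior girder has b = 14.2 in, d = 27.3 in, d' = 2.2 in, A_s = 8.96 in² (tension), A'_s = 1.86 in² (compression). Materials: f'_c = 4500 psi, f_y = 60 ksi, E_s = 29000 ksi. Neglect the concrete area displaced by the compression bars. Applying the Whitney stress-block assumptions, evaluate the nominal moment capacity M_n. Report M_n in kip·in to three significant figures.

Assume both steels yield.
a = (A_s − A'_s) f_y/(0.85 f'_c b) = (8.96 − 1.86) × 60/(0.85 × 4.5 × 14.2) = 7.843 in.
c = a/β₁ = 7.843/0.825 = 9.507 in; ε'_s = 0.003(c − d')/c = 0.0023 ≥ ε_y = 0.0021, so the compression steel yields.
M_n = (A_s − A'_s) f_y (d − a/2) + A'_s f_y (d − d') = 426 × (27.3 − 3.9215) + 111.6 × (27.3 − 2.2) = 9959.2 + 2801.2 = 12760.4 kip·in.

M_n ≈ 12800 kip·in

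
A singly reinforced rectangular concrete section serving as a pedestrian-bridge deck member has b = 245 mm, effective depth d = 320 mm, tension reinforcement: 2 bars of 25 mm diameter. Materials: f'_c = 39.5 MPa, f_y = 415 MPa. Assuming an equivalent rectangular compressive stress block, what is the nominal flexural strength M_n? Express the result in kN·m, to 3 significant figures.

M_n ≈ 120 kN·m

A_s = 2 × 491 = 982 mm².
T = A_s f_y = 982 × 415 = 407530 N = 407.53 kN.
From C = T: a = T/(0.85 f'_c b) = 407530/(0.85 × 39.5 × 245) = 49.54 mm.
M_n = T(d − a/2) = 407.53 kN × (320 − 24.77) mm = 120.32 kN·m.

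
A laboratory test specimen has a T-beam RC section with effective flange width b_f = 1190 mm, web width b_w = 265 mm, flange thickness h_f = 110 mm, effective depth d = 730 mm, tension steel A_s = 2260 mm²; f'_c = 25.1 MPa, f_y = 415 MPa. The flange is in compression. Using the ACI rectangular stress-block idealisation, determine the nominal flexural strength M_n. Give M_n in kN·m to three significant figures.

Tension: T = A_s f_y = 2260 × 415 = 937900 N.
Try a within the flange: a = T/(0.85 f'_c b_f) = 937900/(0.85 × 25.1 × 1190) = 36.94 mm.
Since a = 36.94 ≤ h_f = 110 mm, the stress block lies entirely in the flange; analyse as a rectangular beam of width b_f.
M_n = T(d − a/2) = 937900 × (730 − 18.47) = 667.34 × 10⁶ N·mm.
M_n = 667.34 kN·m.

M_n ≈ 667 kN·m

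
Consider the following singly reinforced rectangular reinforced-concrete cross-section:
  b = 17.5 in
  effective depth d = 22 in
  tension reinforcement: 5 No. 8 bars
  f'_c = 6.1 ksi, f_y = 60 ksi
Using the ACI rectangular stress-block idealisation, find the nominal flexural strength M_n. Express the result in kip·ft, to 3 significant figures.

A_s = 5 × 0.79 = 3.95 in².
T = A_s f_y = 3.95 × 60 = 237 kips.
a = T/(0.85 f'_c b) = 237/(0.85 × 6.1 × 17.5) = 2.612 in.
M_n = T(d − a/2) = 237 × (22 − 1.306) = 4904.5 kip·in = 4904.5/12 = 408.71 kip·ft.

M_n ≈ 409 kip·ft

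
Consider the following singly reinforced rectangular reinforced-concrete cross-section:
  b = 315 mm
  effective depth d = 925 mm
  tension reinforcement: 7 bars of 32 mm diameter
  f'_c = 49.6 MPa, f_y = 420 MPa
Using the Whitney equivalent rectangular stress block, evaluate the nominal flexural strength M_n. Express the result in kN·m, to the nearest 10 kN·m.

A_s = 7 × 804 = 5628 mm².
T = A_s f_y = 5628 × 420 = 2363760 N = 2363.76 kN.
From C = T: a = T/(0.85 f'_c b) = 2363760/(0.85 × 49.6 × 315) = 177.99 mm.
M_n = T(d − a/2) = 2363.76 kN × (925 − 88.995) mm = 1976.12 kN·m.

M_n ≈ 1980 kN·m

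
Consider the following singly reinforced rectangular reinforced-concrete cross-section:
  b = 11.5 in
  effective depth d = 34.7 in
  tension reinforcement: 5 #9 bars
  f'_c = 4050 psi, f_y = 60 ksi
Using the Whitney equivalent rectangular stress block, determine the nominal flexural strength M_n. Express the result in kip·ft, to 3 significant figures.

M_n ≈ 773 kip·ft

A_s = 5 × 1 = 5 in².
T = A_s f_y = 5 × 60 = 300 kips.
a = T/(0.85 f'_c b) = 300/(0.85 × 4.05 × 11.5) = 7.578 in.
M_n = T(d − a/2) = 300 × (34.7 − 3.789) = 9273.3 kip·in = 9273.3/12 = 772.78 kip·ft.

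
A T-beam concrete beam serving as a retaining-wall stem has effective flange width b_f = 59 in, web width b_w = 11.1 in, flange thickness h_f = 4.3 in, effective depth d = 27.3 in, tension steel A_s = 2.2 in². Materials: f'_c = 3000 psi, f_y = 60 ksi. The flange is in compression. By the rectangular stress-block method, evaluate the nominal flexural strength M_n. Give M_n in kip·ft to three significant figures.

M_n ≈ 295 kip·ft

Tension: T = A_s f_y = 2.2 × 60 = 132 kips.
Try a within the flange: a = T/(0.85 f'_c b_f) = 132/(0.85 × 3 × 59) = 0.877 in.
Since a = 0.877 ≤ h_f = 4.3 in, the stress block lies entirely in the flange; analyse as a rectangular beam of width b_f.
M_n = T(d − a/2) = 132 × (27.3 − 0.4385) = 3545.7 kip·in.
M_n = 3545.7/12 = 295.48 kip·ft.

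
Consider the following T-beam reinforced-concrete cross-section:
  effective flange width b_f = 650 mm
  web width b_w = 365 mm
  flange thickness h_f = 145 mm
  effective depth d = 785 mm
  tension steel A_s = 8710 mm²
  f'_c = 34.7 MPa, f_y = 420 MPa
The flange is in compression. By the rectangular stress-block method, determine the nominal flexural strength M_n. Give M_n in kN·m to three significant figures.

M_n ≈ 2510 kN·m

Tension: T = A_s f_y = 8710 × 420 = 3658200 N.
Try a within the flange: a = T/(0.85 f'_c b_f) = 3658200/(0.85 × 34.7 × 650) = 190.81 mm.
a = 190.81 > h_f = 145 mm: the block extends into the web. Split into flange-overhang and web parts.
C_f = 0.85 f'_c (b_f − b_w) h_f = 0.85 × 34.7 × (650 − 365) × 145 = 1218881 N.
Remaining web compression depth: a_w = (T − C_f)/(0.85 f'_c b_w) = (3658200 − 1218881)/(0.85 × 34.7 × 365) = 226.58 mm.
M_n = C_f(d − h_f/2) + (T − C_f)(d − a_w/2) = 1218881 × (785 − 72.5) + 2439319 × (785 − 113.29) = 868.45 + 1638.51 = 2506.96 × 10⁶ N·mm.
M_n = 2506.96 kN·m.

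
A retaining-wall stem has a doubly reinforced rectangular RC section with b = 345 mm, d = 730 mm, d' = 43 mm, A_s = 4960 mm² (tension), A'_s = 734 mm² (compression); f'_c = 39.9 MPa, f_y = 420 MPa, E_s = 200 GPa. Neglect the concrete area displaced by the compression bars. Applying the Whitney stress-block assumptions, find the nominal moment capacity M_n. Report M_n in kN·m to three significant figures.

M_n ≈ 1370 kN·m

Assume both tension and compression steel yield.
Net tension couple steel: A_s − A'_s = 4226 mm².
a = (A_s − A'_s) f_y / (0.85 f'_c b) = 1774920/(0.85 × 39.9 × 345) = 151.69 mm.
c = a/β₁ = 151.69/0.765 = 198.29 mm; ε'_s = 0.003(c − d')/c = 0.0023 ≥ f_y/E_s = 0.0021, so compression steel does yield.
M_n = (A_s − A'_s) f_y (d − a/2) + A'_s f_y (d − d') = [1774920 × (730 − 75.845) + 308280 × (730 − 43)] × 10⁻⁶ = 1161.07 + 211.79 = 1372.86 kN·m.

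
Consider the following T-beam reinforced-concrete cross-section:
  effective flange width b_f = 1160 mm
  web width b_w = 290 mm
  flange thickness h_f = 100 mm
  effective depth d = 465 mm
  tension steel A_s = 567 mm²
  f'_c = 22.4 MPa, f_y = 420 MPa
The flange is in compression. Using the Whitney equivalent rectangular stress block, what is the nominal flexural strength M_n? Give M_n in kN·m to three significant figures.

Tension: T = A_s f_y = 567 × 420 = 238140 N.
Try a within the flange: a = T/(0.85 f'_c b_f) = 238140/(0.85 × 22.4 × 1160) = 10.78 mm.
Since a = 10.78 ≤ h_f = 100 mm, the stress block lies entirely in the flange; analyse as a rectangular beam of width b_f.
M_n = T(d − a/2) = 238140 × (465 − 5.39) = 109.45 × 10⁶ N·mm.
M_n = 109.45 kN·m.

M_n ≈ 109 kN·m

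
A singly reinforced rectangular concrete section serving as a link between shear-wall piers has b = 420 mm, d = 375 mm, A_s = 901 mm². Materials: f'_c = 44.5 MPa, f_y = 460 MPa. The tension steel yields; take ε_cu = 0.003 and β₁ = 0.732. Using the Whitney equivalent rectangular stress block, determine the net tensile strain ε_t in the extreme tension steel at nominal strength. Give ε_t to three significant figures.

ε_t ≈ 0.0286

a = A_s f_y/(0.85 f'_c b) = 26.09 mm.
β₁ = 0.732, so c = a/β₁ = 26.09/0.732 = 35.64 mm.
From the linear strain diagram with ε_cu = 0.003: ε_t = 0.003 (d − c)/c = 0.003 × (375 − 35.64)/35.64 = 0.0286.
Since ε_t ≥ 0.005, the section is tension-controlled.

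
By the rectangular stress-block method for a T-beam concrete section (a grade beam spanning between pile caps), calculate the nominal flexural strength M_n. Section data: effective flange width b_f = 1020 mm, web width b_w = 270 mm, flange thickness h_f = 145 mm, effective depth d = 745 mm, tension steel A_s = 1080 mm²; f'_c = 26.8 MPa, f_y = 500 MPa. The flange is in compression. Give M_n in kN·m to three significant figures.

Tension: T = A_s f_y = 1080 × 500 = 540000 N.
Try a within the flange: a = T/(0.85 f'_c b_f) = 540000/(0.85 × 26.8 × 1020) = 23.24 mm.
Since a = 23.24 ≤ h_f = 145 mm, the stress block lies entirely in the flange; analyse as a rectangular beam of width b_f.
M_n = T(d − a/2) = 540000 × (745 − 11.62) = 396.03 × 10⁶ N·mm.
M_n = 396.03 kN·m.

M_n ≈ 396 kN·m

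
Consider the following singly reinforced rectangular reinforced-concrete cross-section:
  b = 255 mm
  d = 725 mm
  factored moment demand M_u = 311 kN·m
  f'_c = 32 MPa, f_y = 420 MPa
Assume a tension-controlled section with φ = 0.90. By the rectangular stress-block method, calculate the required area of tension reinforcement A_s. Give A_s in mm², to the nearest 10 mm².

M_n = M_u/φ = 311/0.90 = 345.556 kN·m.
With M_n = 0.85 f'_c a b (d − a/2), solve the quadratic for a:
a = d − √(d² − 2M_n/(0.85 f'_c b)) = 725 − √(725² − 2 × 345.556×10⁶/(0.85 × 32 × 255)) = 72.33 mm.
A_s = 0.85 f'_c a b / f_y = 0.85 × 32 × 72.33 × 255 / 420 = 1194.5 mm².

A_s ≈ 1190 mm²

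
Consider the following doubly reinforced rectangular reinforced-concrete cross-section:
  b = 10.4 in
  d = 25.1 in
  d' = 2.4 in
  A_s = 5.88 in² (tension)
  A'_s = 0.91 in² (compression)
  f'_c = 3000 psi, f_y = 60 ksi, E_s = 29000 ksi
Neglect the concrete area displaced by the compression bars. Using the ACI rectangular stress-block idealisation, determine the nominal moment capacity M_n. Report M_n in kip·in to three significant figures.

Assume both steels yield.
a = (A_s − A'_s) f_y/(0.85 f'_c b) = (5.88 − 0.91) × 60/(0.85 × 3 × 10.4) = 11.244 in.
c = a/β₁ = 11.244/0.85 = 13.228 in; ε'_s = 0.003(c − d')/c = 0.0025 ≥ ε_y = 0.0021, so the compression steel yields.
M_n = (A_s − A'_s) f_y (d − a/2) + A'_s f_y (d − d') = 298.2 × (25.1 − 5.622) + 54.6 × (25.1 − 2.4) = 5808.3 + 1239.4 = 7047.7 kip·in.

M_n ≈ 7050 kip·in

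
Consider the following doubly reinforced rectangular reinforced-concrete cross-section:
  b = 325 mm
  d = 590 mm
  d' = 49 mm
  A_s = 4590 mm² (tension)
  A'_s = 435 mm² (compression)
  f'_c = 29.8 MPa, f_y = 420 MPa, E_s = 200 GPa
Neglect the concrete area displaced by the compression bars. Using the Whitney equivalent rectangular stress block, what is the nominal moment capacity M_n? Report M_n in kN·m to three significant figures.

M_n ≈ 943 kN·m

Assume both tension and compression steel yield.
Net tension couple steel: A_s − A'_s = 4155 mm².
a = (A_s − A'_s) f_y / (0.85 f'_c b) = 1745100/(0.85 × 29.8 × 325) = 211.98 mm.
c = a/β₁ = 211.98/0.837 = 253.26 mm; ε'_s = 0.003(c − d')/c = 0.0024 ≥ f_y/E_s = 0.0021, so compression steel does yield.
M_n = (A_s − A'_s) f_y (d − a/2) + A'_s f_y (d − d') = [1745100 × (590 − 105.99) + 182700 × (590 − 49)] × 10⁻⁶ = 844.65 + 98.84 = 943.49 kN·m.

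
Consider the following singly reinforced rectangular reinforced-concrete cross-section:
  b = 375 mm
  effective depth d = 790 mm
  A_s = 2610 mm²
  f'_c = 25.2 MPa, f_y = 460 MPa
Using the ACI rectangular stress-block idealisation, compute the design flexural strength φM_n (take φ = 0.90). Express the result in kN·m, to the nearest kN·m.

φM_n ≈ 773 kN·m

T = A_s f_y = 2610 × 460 = 1200600 N = 1200.6 kN.
From C = T: a = T/(0.85 f'_c b) = 1200600/(0.85 × 25.2 × 375) = 149.47 mm.
M_n = T(d − a/2) = 1200.6 kN × (790 − 74.735) mm = 858.75 kN·m.
φM_n = 0.90 × 858.75 = 772.88 kN·m.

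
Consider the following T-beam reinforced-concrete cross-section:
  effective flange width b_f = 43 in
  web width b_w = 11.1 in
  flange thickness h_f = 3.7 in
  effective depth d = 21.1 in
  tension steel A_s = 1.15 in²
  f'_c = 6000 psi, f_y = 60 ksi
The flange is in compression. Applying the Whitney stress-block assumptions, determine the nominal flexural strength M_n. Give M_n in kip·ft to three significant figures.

Tension: T = A_s f_y = 1.15 × 60 = 69 kips.
Try a within the flange: a = T/(0.85 f'_c b_f) = 69/(0.85 × 6 × 43) = 0.315 in.
Since a = 0.315 ≤ h_f = 3.7 in, the stress block lies entirely in the flange; analyse as a rectangular beam of width b_f.
M_n = T(d − a/2) = 69 × (21.1 − 0.1575) = 1445.0 kip·in.
M_n = 1445.0/12 = 120.42 kip·ft.

M_n ≈ 120 kip·ft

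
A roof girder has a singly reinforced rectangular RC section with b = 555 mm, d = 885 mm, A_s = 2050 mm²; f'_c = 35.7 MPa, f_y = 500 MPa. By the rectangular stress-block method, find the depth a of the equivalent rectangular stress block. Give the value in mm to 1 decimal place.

a ≈ 60.9 mm

T = A_s f_y = 2050 × 500 = 1025000 N = 1025 kN.
Setting C = 0.85 f'_c a b equal to T: a = 1025000/(0.85 × 35.7 × 555) = 60.9 mm.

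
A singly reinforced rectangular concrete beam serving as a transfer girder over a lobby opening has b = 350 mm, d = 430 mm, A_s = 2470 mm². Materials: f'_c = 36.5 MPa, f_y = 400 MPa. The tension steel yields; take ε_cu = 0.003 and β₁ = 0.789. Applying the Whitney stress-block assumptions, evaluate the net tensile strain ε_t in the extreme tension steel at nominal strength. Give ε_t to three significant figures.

ε_t ≈ 0.00819

a = A_s f_y/(0.85 f'_c b) = 90.99 mm.
β₁ = 0.789, so c = a/β₁ = 90.99/0.789 = 115.32 mm.
From the linear strain diagram with ε_cu = 0.003: ε_t = 0.003 (d − c)/c = 0.003 × (430 − 115.32)/115.32 = 0.00819.
Since ε_t ≥ 0.005, the section is tension-controlled.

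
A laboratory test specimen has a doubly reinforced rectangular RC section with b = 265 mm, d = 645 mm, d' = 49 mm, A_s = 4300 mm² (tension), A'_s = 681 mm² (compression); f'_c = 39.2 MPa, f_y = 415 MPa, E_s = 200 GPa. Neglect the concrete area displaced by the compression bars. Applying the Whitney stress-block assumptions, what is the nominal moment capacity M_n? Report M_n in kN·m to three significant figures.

Assume both tension and compression steel yield.
Net tension couple steel: A_s − A'_s = 3619 mm².
a = (A_s − A'_s) f_y / (0.85 f'_c b) = 1501885/(0.85 × 39.2 × 265) = 170.09 mm.
c = a/β₁ = 170.09/0.77 = 220.90 mm; ε'_s = 0.003(c − d')/c = 0.0023 ≥ f_y/E_s = 0.0021, so compression steel does yield.
M_n = (A_s − A'_s) f_y (d − a/2) + A'_s f_y (d − d') = [1501885 × (645 − 85.045) + 282615 × (645 − 49)] × 10⁻⁶ = 840.99 + 168.44 = 1009.43 kN·m.

M_n ≈ 1010 kN·m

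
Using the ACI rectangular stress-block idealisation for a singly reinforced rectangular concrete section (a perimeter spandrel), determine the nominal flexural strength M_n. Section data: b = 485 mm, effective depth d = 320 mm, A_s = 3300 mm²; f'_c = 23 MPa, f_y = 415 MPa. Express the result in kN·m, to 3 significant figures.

T = A_s f_y = 3300 × 415 = 1369500 N = 1369.5 kN.
From C = T: a = T/(0.85 f'_c b) = 1369500/(0.85 × 23 × 485) = 144.44 mm.
M_n = T(d − a/2) = 1369.5 kN × (320 − 72.22) mm = 339.33 kN·m.

M_n ≈ 339 kN·m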